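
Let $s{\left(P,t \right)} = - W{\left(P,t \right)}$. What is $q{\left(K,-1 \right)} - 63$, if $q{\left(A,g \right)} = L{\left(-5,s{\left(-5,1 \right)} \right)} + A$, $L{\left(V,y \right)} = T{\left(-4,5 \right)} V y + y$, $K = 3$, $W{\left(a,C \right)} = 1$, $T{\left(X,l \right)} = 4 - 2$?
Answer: $-51$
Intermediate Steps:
$T{\left(X,l \right)} = 2$
$s{\left(P,t \right)} = -1$ ($s{\left(P,t \right)} = \left(-1\right) 1 = -1$)
$L{\left(V,y \right)} = y + 2 V y$ ($L{\left(V,y \right)} = 2 V y + y = y + 2 V y$)
$q{\left(A,g \right)} = 9 + A$ ($q{\left(A,g \right)} = - (1 + 2 \left(-5\right)) + A = - (1 - 10) + A = \left(-1\right) \left(-9\right) + A = 9 + A$)
$q{\left(K,-1 \right)} - 63 = \left(9 + 3\right) - 63 = 12 - 63 = -51$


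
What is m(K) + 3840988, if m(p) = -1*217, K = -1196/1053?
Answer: 3840771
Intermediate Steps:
K = -92/81 (K = -1196*1/1053 = -92/81 ≈ -1.1358)
m(p) = -217
m(K) + 3840988 = -217 + 3840988 = 3840771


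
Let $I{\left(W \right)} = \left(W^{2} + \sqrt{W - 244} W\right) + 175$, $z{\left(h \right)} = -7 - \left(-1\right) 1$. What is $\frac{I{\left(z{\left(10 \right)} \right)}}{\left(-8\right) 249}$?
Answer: $- \frac{211}{1992} + \frac{5 i \sqrt{10}}{332} \approx -0.10592 + 0.047625 i$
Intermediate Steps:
$z{\left(h \right)} = -6$ ($z{\left(h \right)} = -7 - -1 = -7 + 1 = -6$)
$I{\left(W \right)} = 175 + W^{2} + W \sqrt{-244 + W}$ ($I{\left(W \right)} = \left(W^{2} + \sqrt{-244 + W} W\right) + 175 = \left(W^{2} + W \sqrt{-244 + W}\right) + 175 = 175 + W^{2} + W \sqrt{-244 + W}$)
$\frac{I{\left(z{\left(10 \right)} \right)}}{\left(-8\right) 249} = \frac{175 + \left(-6\right)^{2} - 6 \sqrt{-244 - 6}}{\left(-8\right) 249} = \frac{175 + 36 - 6 \sqrt{-250}}{-1992} = \left(175 + 36 - 6 \cdot 5 i \sqrt{10}\right) \left(- \frac{1}{1992}\right) = \left(175 + 36 - 30 i \sqrt{10}\right) \left(- \frac{1}{1992}\right) = \left(211 - 30 i \sqrt{10}\right) \left(- \frac{1}{1992}\right) = - \frac{211}{1992} + \frac{5 i \sqrt{10}}{332}$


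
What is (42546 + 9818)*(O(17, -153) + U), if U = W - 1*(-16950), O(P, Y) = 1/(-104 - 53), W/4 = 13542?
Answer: 584671551100/157 ≈ 3.7240e+9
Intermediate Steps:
W = 54168 (W = 4*13542 = 54168)
O(P, Y) = -1/157 (O(P, Y) = 1/(-157) = -1/157)
U = 71118 (U = 54168 - 1*(-16950) = 54168 + 16950 = 71118)
(42546 + 9818)*(O(17, -153) + U) = (42546 + 9818)*(-1/157 + 71118) = 52364*(11165525/157) = 584671551100/157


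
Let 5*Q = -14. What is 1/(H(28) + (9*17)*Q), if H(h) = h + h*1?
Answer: -5/1862 ≈ -0.0026853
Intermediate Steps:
Q = -14/5 (Q = (⅕)*(-14) = -14/5 ≈ -2.8000)
H(h) = 2*h (H(h) = h + h = 2*h)
1/(H(28) + (9*17)*Q) = 1/(2*28 + (9*17)*(-14/5)) = 1/(56 + 153*(-14/5)) = 1/(56 - 2142/5) = 1/(-1862/5) = -5/1862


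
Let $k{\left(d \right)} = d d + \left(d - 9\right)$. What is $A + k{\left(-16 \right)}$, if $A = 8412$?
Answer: $8643$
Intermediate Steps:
$k{\left(d \right)} = -9 + d + d^{2}$ ($k{\left(d \right)} = d^{2} + \left(-9 + d\right) = -9 + d + d^{2}$)
$A + k{\left(-16 \right)} = 8412 - \left(25 - 256\right) = 8412 - -231 = 8412 + 231 = 8643$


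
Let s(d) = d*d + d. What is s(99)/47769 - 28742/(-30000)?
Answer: 278329433/238845000 ≈ 1.1653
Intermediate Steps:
s(d) = d + d² (s(d) = d² + d = d + d²)
s(99)/47769 - 28742/(-30000) = (99*(1 + 99))/47769 - 28742/(-30000) = (99*100)*(1/47769) - 28742*(-1/30000) = 9900*(1/47769) + 14371/15000 = 3300/15923 + 14371/15000 = 278329433/238845000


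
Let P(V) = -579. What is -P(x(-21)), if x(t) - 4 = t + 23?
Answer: 579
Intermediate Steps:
x(t) = 27 + t (x(t) = 4 + (t + 23) = 4 + (23 + t) = 27 + t)
-P(x(-21)) = -1*(-579) = 579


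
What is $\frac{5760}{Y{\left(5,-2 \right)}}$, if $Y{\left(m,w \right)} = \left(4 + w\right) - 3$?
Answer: $-5760$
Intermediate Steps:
$Y{\left(m,w \right)} = 1 + w$
$\frac{5760}{Y{\left(5,-2 \right)}} = \frac{5760}{1 - 2} = \frac{5760}{-1} = 5760 \left(-1\right) = -5760$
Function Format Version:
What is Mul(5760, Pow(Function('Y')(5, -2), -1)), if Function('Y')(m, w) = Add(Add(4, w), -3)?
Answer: -5760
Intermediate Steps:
Function('Y')(m, w) = Add(1, w)
Mul(5760, Pow(Function('Y')(5, -2), -1)) = Mul(5760, Pow(Add(1, -2), -1)) = Mul(5760, Pow(-1, -1)) = Mul(5760, -1) = -5760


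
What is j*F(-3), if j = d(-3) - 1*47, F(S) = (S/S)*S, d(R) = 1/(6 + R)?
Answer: 140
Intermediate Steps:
F(S) = S (F(S) = 1*S = S)
j = -140/3 (j = 1/(6 - 3) - 1*47 = 1/3 - 47 = -140/3 ≈ -46.667)
j*F(-3) = -140/3*(-3) = 140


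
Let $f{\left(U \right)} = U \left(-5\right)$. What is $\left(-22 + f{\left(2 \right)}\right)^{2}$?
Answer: $1024$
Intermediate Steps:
$f{\left(U \right)} = - 5 U$
$\left(-22 + f{\left(2 \right)}\right)^{2} = \left(-22 - 10\right)^{2} = \left(-32\right)^{2} = 1024$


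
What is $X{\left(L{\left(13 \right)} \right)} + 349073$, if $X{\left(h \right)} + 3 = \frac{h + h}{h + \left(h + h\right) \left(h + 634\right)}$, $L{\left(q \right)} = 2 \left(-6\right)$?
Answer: $\frac{434592152}{1245} \approx 3.4907 \cdot 10^{5}$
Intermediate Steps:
$L{\left(q \right)} = -12$
$X{\left(h \right)} = -3 + \frac{2 h}{h + 2 h \left(634 + h\right)}$ ($X{\left(h \right)} = -3 + \frac{h + h}{h + \left(h + h\right) \left(h + 634\right)} = -3 + \frac{2 h}{h + 2 h \left(634 + h\right)}$)
$X{\left(L{\left(13 \right)} \right)} + 349073 = \frac{-3805 - -72}{1269 + 2 \left(-12\right)} + 349073 = \frac{-3805 + 72}{1269 - 24} + 349073 = \frac{1}{1245} \left(-3733\right) + 349073 = - \frac{3733}{1245} + 349073 = \frac{434592152}{1245}$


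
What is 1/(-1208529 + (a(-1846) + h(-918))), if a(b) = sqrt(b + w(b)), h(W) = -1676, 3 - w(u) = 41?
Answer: -1210205/1464596143909 - 2*I*sqrt(471)/1464596143909 ≈ -8.2631e-7 - 2.9636e-11*I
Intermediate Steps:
w(u) = -38 (w(u) = 3 - 1*41 = 3 - 41 = -38)
a(b) = sqrt(-38 + b) (a(b) = sqrt(b - 38) = sqrt(-38 + b))
1/(-1208529 + (a(-1846) + h(-918))) = 1/(-1208529 + (sqrt(-38 - 1846) - 1676)) = 1/(-1208529 + (sqrt(-1884) - 1676)) = 1/(-1208529 + (2*I*sqrt(471) - 1676)) = 1/(-1208529 + (-1676 + 2*I*sqrt(471))) = 1/(-1210205 + 2*I*sqrt(471))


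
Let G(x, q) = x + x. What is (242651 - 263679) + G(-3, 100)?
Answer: -21034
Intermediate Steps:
G(x, q) = 2*x
(242651 - 263679) + G(-3, 100) = (242651 - 263679) + 2*(-3) = -21028 - 6 = -21034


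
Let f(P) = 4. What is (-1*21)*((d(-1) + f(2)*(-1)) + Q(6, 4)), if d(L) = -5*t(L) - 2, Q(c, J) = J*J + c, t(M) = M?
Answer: -441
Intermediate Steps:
Q(c, J) = c + J**2 (Q(c, J) = J**2 + c = c + J**2)
d(L) = -2 - 5*L (d(L) = -5*L - 2 = -2 - 5*L)
(-1*21)*((d(-1) + f(2)*(-1)) + Q(6, 4)) = (-1*21)*(((-2 - 5*(-1)) + 4*(-1)) + (6 + 4**2)) = -21*(((-2 + 5) - 4) + (6 + 16)) = -21*((3 - 4) + 22) = -21*(-1 + 22) = -21*21 = -441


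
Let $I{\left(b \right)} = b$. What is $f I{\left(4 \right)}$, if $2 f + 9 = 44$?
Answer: $70$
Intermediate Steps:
$f = \frac{35}{2}$ ($f = - \frac{9}{2} + \frac{1}{2} \cdot 44 = - \frac{9}{2} + 22 = \frac{35}{2} \approx 17.5$)
$f I{\left(4 \right)} = \frac{35}{2} \cdot 4 = 70$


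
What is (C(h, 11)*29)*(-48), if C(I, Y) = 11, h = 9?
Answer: -15312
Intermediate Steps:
(C(h, 11)*29)*(-48) = (11*29)*(-48) = 319*(-48) = -15312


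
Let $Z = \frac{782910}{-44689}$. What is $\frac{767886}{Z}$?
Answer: $- \frac{5719342909}{130485} \approx -43831.0$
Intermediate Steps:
$Z = - \frac{782910}{44689}$ ($Z = 782910 \left(- \frac{1}{44689}\right) = - \frac{782910}{44689} \approx -17.519$)
$\frac{767886}{Z} = \frac{767886}{- \frac{782910}{44689}} = 767886 \left(- \frac{44689}{782910}\right) = - \frac{5719342909}{130485}$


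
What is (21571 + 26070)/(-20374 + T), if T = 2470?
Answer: -47641/17904 ≈ -2.6609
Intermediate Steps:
(21571 + 26070)/(-20374 + T) = (21571 + 26070)/(-20374 + 2470) = 47641/(-17904) = 47641*(-1/17904) = -47641/17904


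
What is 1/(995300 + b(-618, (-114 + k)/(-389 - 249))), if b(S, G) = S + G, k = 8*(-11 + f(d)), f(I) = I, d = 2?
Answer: 319/317303651 ≈ 1.0053e-6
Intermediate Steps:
k = -72 (k = 8*(-11 + 2) = 8*(-9) = -72)
b(S, G) = G + S
1/(995300 + b(-618, (-114 + k)/(-389 - 249))) = 1/(995300 + ((-114 - 72)/(-389 - 249) - 618)) = 1/(995300 + (-186/(-638) - 618)) = 1/(995300 + (-186*(-1/638) - 618)) = 1/(995300 + (93/319 - 618)) = 1/(995300 - 197049/319) = 1/(317303651/319) = 319/317303651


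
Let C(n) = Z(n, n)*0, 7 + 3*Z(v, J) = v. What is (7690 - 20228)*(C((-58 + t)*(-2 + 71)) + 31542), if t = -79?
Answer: -395473596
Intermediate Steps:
Z(v, J) = -7/3 + v/3
C(n) = 0 (C(n) = (-7/3 + n/3)*0 = 0)
(7690 - 20228)*(C((-58 + t)*(-2 + 71)) + 31542) = (7690 - 20228)*(0 + 31542) = -12538*31542 = -395473596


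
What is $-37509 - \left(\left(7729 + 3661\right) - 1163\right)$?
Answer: $-47736$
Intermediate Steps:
$-37509 - \left(\left(7729 + 3661\right) - 1163\right) = -37509 - \left(11390 - 1163\right) = -37509 - 10227 = -47736$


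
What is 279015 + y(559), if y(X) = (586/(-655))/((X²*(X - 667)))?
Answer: 3083800165424843/11052452970 ≈ 2.7902e+5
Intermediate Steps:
y(X) = -586/(655*X²*(-667 + X)) (y(X) = (586*(-1/655))/((X²*(-667 + X))) = -586/(655*X²*(-667 + X)))
279015 + y(559) = 279015 - 586/655/(559²*(-667 + 559)) = 279015 - 586/655*1/312481/(-108) = 279015 - 586/655*1/312481*(-1/108) = 279015 + 293/11052452970 = 3083800165424843/11052452970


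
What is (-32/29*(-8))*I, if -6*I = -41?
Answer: 5248/87 ≈ 60.322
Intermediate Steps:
I = 41/6 (I = -⅙*(-41) = 41/6 ≈ 6.8333)
(-32/29*(-8))*I = (-32/29*(-8))*(41/6) = (-32*1/29*(-8))*(41/6) = -32/29*(-8)*(41/6) = (256/29)*(41/6) = 5248/87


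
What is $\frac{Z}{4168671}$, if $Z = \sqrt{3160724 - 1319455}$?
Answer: $\frac{\sqrt{1841269}}{4168671} \approx 0.00032551$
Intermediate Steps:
$Z = \sqrt{1841269} \approx 1356.9$
$\frac{Z}{4168671} = \frac{\sqrt{1841269}}{4168671}$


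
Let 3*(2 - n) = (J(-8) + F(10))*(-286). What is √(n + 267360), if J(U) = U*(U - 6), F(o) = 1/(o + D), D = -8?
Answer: √278087 ≈ 527.34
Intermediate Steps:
F(o) = 1/(-8 + o) (F(o) = 1/(o - 8) = 1/(-8 + o))
J(U) = U*(-6 + U)
n = 10727 (n = 2 - (-8*(-6 - 8) + 1/(-8 + 10))*(-286)/3 = 2 - (-8*(-14) + 1/2)*(-286)/3 = 2 - (112 + ½)*(-286)/3 = 2 - 75*(-286)/2 = 2 - ⅓*(-32175) = 2 + 10725 = 10727)
√(n + 267360) = √(10727 + 267360) = √278087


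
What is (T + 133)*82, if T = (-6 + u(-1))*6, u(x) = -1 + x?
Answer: 6970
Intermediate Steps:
T = -48 (T = (-6 + (-1 - 1))*6 = (-6 - 2)*6 = -8*6 = -48)
(T + 133)*82 = (-48 + 133)*82 = 85*82 = 6970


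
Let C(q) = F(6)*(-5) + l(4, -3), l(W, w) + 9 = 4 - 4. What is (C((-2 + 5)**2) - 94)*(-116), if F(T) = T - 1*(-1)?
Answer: 16008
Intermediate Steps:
l(W, w) = -9 (l(W, w) = -9 + (4 - 4) = -9 + 0 = -9)
F(T) = 1 + T (F(T) = T + 1 = 1 + T)
C(q) = -44 (C(q) = (1 + 6)*(-5) - 9 = 7*(-5) - 9 = -35 - 9 = -44)
(C((-2 + 5)**2) - 94)*(-116) = (-44 - 94)*(-116) = -138*(-116) = 16008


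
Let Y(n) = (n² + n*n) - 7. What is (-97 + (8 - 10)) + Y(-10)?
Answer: 94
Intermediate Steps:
Y(n) = -7 + 2*n² (Y(n) = (n² + n²) - 7 = 2*n² - 7 = -7 + 2*n²)
(-97 + (8 - 10)) + Y(-10) = (-97 + (8 - 10)) + (-7 + 2*(-10)²) = (-97 - 2) + (-7 + 2*100) = -99 + (-7 + 200) = -99 + 193 = 94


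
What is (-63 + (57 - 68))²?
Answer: 5476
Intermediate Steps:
(-63 + (57 - 68))² = (-63 - 11)² = (-74)² = 5476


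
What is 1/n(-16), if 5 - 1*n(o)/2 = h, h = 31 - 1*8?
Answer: -1/36 ≈ -0.027778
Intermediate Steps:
h = 23 (h = 31 - 8 = 23)
n(o) = -36 (n(o) = 10 - 2*23 = 10 - 46 = -36)
1/n(-16) = 1/(-36) = -1/36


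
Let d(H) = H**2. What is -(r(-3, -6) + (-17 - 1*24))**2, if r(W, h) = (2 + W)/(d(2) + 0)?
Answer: -27225/16 ≈ -1701.6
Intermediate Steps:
r(W, h) = 1/2 + W/4 (r(W, h) = (2 + W)/(2**2 + 0) = (2 + W)/(4 + 0) = (2 + W)/4 = (2 + W)*(1/4) = 1/2 + W/4)
-(r(-3, -6) + (-17 - 1*24))**2 = -((1/2 + (1/4)*(-3)) + (-17 - 1*24))**2 = -((1/2 - 3/4) + (-17 - 24))**2 = -(-1/4 - 41)**2 = -(-165/4)**2 = -1*27225/16 = -27225/16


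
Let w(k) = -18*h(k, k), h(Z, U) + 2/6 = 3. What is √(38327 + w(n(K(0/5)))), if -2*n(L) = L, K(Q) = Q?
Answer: √38279 ≈ 195.65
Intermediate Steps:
h(Z, U) = 8/3 (h(Z, U) = -⅓ + 3 = 8/3)
n(L) = -L/2
w(k) = -48 (w(k) = -18*8/3 = -48)
√(38327 + w(n(K(0/5)))) = √(38327 - 48) = √38279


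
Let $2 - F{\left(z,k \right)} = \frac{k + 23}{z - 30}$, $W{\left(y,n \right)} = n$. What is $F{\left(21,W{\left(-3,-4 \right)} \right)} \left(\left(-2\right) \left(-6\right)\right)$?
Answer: $\frac{148}{3} \approx 49.333$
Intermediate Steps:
$F{\left(z,k \right)} = 2 - \frac{23 + k}{-30 + z}$ ($F{\left(z,k \right)} = 2 - \frac{k + 23}{z - 30} = 2 - \frac{23 + k}{-30 + z}$)
$F{\left(21,W{\left(-3,-4 \right)} \right)} \left(\left(-2\right) \left(-6\right)\right) = \frac{-83 - -4 + 2 \cdot 21}{-30 + 21} \left(\left(-2\right) \left(-6\right)\right) = \frac{-83 + 4 + 42}{-9} \cdot 12 = \left(- \frac{1}{9}\right) \left(-37\right) 12 = \frac{37}{9} \cdot 12 = \frac{148}{3}$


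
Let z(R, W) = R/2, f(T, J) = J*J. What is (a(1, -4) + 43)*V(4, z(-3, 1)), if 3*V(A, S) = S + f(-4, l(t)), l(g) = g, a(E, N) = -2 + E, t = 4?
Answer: 203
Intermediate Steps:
f(T, J) = J²
z(R, W) = R/2 (z(R, W) = R*(½) = R/2)
V(A, S) = 16/3 + S/3 (V(A, S) = (S + 4²)/3 = (S + 16)/3 = (16 + S)/3 = 16/3 + S/3)
(a(1, -4) + 43)*V(4, z(-3, 1)) = ((-2 + 1) + 43)*(16/3 + ((½)*(-3))/3) = (-1 + 43)*(16/3 + (⅓)*(-3/2)) = 42*(16/3 - ½) = 42*(29/6) = 203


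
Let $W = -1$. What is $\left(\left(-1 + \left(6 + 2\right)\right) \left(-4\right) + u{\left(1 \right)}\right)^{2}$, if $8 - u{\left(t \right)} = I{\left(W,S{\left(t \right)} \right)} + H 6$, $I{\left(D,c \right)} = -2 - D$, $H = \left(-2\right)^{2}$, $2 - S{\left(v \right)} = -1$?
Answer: $1849$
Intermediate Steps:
$S{\left(v \right)} = 3$ ($S{\left(v \right)} = 2 - -1 = 2 + 1 = 3$)
$H = 4$
$u{\left(t \right)} = -15$ ($u{\left(t \right)} = 8 - \left(\left(-2 - -1\right) + 4 \cdot 6\right) = 8 - \left(\left(-2 + 1\right) + 24\right) = 8 - \left(-1 + 24\right) = 8 - 23 = -15$)
$\left(\left(-1 + \left(6 + 2\right)\right) \left(-4\right) + u{\left(1 \right)}\right)^{2} = \left(\left(-1 + \left(6 + 2\right)\right) \left(-4\right) - 15\right)^{2} = \left(\left(-1 + 8\right) \left(-4\right) - 15\right)^{2} = \left(7 \left(-4\right) - 15\right)^{2} = \left(-28 - 15\right)^{2} = \left(-43\right)^{2} = 1849$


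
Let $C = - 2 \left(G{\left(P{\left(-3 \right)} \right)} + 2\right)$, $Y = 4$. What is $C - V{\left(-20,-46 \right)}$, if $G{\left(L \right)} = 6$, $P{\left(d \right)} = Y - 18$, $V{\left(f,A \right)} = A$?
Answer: $30$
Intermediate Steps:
$P{\left(d \right)} = -14$ ($P{\left(d \right)} = 4 - 18 = -14$)
$C = -16$ ($C = - 2 \left(6 + 2\right) = \left(-2\right) 8 = -16$)
$C - V{\left(-20,-46 \right)} = -16 - -46 = -16 + 46 = 30$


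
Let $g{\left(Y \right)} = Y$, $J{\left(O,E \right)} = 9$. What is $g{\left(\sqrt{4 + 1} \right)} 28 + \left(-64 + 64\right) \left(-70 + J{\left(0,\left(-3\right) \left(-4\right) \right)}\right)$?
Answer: $28 \sqrt{5} \approx 62.61$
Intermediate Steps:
$g{\left(\sqrt{4 + 1} \right)} 28 + \left(-64 + 64\right) \left(-70 + J{\left(0,\left(-3\right) \left(-4\right) \right)}\right) = \sqrt{4 + 1} \cdot 28 + \left(-64 + 64\right) \left(-70 + 9\right) = \sqrt{5} \cdot 28 + 0 \left(-61\right) = 28 \sqrt{5} + 0 = 28 \sqrt{5}$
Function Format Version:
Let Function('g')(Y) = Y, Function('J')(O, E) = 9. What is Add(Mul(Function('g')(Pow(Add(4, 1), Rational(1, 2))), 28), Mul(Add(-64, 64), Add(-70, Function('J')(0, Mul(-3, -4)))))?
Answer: Mul(28, Pow(5, Rational(1, 2))) ≈ 62.610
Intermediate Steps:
Add(Mul(Function('g')(Pow(Add(4, 1), Rational(1, 2))), 28), Mul(Add(-64, 64), Add(-70, Function('J')(0, Mul(-3, -4))))) = Add(Mul(Pow(Add(4, 1), Rational(1, 2)), 28), Mul(Add(-64, 64), Add(-70, 9))) = Add(Mul(Pow(5, Rational(1, 2)), 28), Mul(0, -61)) = Add(Mul(28, Pow(5, Rational(1, 2))), 0) = Mul(28, Pow(5, Rational(1, 2)))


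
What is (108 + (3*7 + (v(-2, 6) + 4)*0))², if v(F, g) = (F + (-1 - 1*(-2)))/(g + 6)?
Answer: 16641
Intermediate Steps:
v(F, g) = (1 + F)/(6 + g) (v(F, g) = (F + (-1 + 2))/(6 + g) = (F + 1)/(6 + g) = (1 + F)/(6 + g))
(108 + (3*7 + (v(-2, 6) + 4)*0))² = (108 + (3*7 + ((1 - 2)/(6 + 6) + 4)*0))² = (108 + (21 + (-1/12 + 4)*0))² = (108 + (21 + (47/12)*0))² = (108 + (21 + 0))² = (108 + 21)² = 129² = 16641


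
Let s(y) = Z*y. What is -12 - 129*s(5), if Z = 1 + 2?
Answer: -1947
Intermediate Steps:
Z = 3
s(y) = 3*y
-12 - 129*s(5) = -12 - 387*5 = -12 - 129*15 = -12 - 1935 = -1947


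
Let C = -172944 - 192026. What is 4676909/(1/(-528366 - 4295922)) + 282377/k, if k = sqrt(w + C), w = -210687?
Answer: -22562755965792 - 282377*I*sqrt(575657)/575657 ≈ -2.2563e+13 - 372.18*I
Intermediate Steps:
C = -364970
k = I*sqrt(575657) (k = sqrt(-210687 - 364970) = sqrt(-575657) = I*sqrt(575657) ≈ 758.72*I)
4676909/(1/(-528366 - 4295922)) + 282377/k = 4676909/(1/(-528366 - 4295922)) + 282377/((I*sqrt(575657))) = 4676909/(1/(-4824288)) + 282377*(-I*sqrt(575657)/575657) = 4676909/(-1/4824288) - 282377*I*sqrt(575657)/575657 = 4676909*(-4824288) - 282377*I*sqrt(575657)/575657 = -22562755965792 - 282377*I*sqrt(575657)/575657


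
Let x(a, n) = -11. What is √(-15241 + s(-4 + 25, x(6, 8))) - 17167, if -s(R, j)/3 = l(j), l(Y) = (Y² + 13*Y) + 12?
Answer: -17167 + I*√15211 ≈ -17167.0 + 123.33*I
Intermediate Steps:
l(Y) = 12 + Y² + 13*Y
s(R, j) = -36 - 39*j - 3*j² (s(R, j) = -3*(12 + j² + 13*j) = -36 - 39*j - 3*j²)
√(-15241 + s(-4 + 25, x(6, 8))) - 17167 = √(-15241 + (-36 - 39*(-11) - 3*(-11)²)) - 17167 = √(-15241 + (-36 + 429 - 3*121)) - 17167 = √(-15241 + (-36 + 429 - 363)) - 17167 = √(-15241 + 30) - 17167 = √(-15211) - 17167 = I*√15211 - 17167 = -17167 + I*√15211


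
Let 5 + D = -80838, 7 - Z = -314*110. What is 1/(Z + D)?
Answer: -1/46296 ≈ -2.1600e-5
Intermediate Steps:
Z = 34547 (Z = 7 - (-314)*110 = 7 - 1*(-34540) = 7 + 34540 = 34547)
D = -80843 (D = -5 - 80838 = -80843)
1/(Z + D) = 1/(34547 - 80843) = 1/(-46296) = -1/46296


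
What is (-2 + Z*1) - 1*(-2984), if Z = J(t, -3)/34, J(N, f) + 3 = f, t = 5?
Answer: 50691/17 ≈ 2981.8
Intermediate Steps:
J(N, f) = -3 + f
Z = -3/17 (Z = (-3 - 3)/34 = -6*1/34 = -3/17 ≈ -0.17647)
(-2 + Z*1) - 1*(-2984) = (-2 - 3/17*1) - 1*(-2984) = (-2 - 3/17) + 2984 = -37/17 + 2984 = 50691/17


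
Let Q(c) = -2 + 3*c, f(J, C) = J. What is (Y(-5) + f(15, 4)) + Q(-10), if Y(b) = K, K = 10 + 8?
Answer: 1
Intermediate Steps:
K = 18
Y(b) = 18
(Y(-5) + f(15, 4)) + Q(-10) = (18 + 15) + (-2 + 3*(-10)) = 33 + (-2 - 30) = 33 - 32 = 1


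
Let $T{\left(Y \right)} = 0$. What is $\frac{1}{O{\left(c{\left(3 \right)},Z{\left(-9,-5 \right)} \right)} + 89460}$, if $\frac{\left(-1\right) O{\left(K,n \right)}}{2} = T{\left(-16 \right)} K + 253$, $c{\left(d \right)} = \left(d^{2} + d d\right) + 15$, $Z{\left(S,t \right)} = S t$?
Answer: $\frac{1}{88954} \approx 1.1242 \cdot 10^{-5}$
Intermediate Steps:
$c{\left(d \right)} = 15 + 2 d^{2}$ ($c{\left(d \right)} = \left(d^{2} + d^{2}\right) + 15 = 2 d^{2} + 15 = 15 + 2 d^{2}$)
$O{\left(K,n \right)} = -506$ ($O{\left(K,n \right)} = - 2 \left(0 K + 253\right) = - 2 \left(0 + 253\right) = \left(-2\right) 253 = -506$)
$\frac{1}{O{\left(c{\left(3 \right)},Z{\left(-9,-5 \right)} \right)} + 89460} = \frac{1}{-506 + 89460} = \frac{1}{88954}$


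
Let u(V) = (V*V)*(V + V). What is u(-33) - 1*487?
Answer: -72361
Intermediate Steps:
u(V) = 2*V³ (u(V) = V²*(2*V) = 2*V³)
u(-33) - 1*487 = 2*(-33)³ - 1*487 = 2*(-35937) - 487 = -71874 - 487 = -72361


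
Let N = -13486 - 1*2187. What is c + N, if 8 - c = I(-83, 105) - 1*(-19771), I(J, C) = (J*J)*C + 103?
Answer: -758884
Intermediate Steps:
I(J, C) = 103 + C*J² (I(J, C) = J²*C + 103 = C*J² + 103 = 103 + C*J²)
c = -743211 (c = 8 - ((103 + 105*(-83)²) - 1*(-19771)) = 8 - ((103 + 105*6889) + 19771) = 8 - ((103 + 723345) + 19771) = 8 - (723448 + 19771) = 8 - 1*743219 = 8 - 743219 = -743211)
N = -15673 (N = -13486 - 2187 = -15673)
c + N = -743211 - 15673 = -758884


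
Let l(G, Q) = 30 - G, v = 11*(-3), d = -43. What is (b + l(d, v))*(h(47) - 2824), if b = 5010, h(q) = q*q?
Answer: -3126045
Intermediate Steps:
v = -33
h(q) = q²
(b + l(d, v))*(h(47) - 2824) = (5010 + (30 - 1*(-43)))*(47² - 2824) = (5010 + (30 + 43))*(2209 - 2824) = (5010 + 73)*(-615) = 5083*(-615) = -3126045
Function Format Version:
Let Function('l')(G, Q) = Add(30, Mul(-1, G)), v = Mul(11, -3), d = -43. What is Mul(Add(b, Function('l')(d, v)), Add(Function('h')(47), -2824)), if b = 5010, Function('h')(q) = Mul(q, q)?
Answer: -3126045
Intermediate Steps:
v = -33
Function('h')(q) = Pow(q, 2)
Mul(Add(b, Function('l')(d, v)), Add(Function('h')(47), -2824)) = Mul(Add(5010, Add(30, Mul(-1, -43))), Add(Pow(47, 2), -2824)) = Mul(Add(5010, Add(30, 43)), Add(2209, -2824)) = Mul(Add(5010, 73), -615) = Mul(5083, -615) = -3126045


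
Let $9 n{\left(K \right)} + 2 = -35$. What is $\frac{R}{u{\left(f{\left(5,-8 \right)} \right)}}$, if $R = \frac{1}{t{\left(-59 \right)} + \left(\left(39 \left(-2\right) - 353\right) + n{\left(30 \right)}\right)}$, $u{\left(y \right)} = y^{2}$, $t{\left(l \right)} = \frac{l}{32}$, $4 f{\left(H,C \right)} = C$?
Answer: $- \frac{72}{125843} \approx -0.00057214$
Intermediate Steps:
$f{\left(H,C \right)} = \frac{C}{4}$
$n{\left(K \right)} = - \frac{37}{9}$ ($n{\left(K \right)} = - \frac{2}{9} + \frac{1}{9} \left(-35\right) = - \frac{2}{9} - \frac{35}{9} = - \frac{37}{9}$)
$t{\left(l \right)} = \frac{l}{32}$ ($t{\left(l \right)} = l \frac{1}{32} = \frac{l}{32}$)
$R = - \frac{288}{125843}$ ($R = \frac{1}{\frac{1}{32} \left(-59\right) + \left(\left(39 \left(-2\right) - 353\right) - \frac{37}{9}\right)} = \frac{1}{- \frac{59}{32} - \frac{3916}{9}} = \frac{1}{- \frac{125843}{288}} = - \frac{288}{125843} \approx -0.0022886$)
$\frac{R}{u{\left(f{\left(5,-8 \right)} \right)}} = - \frac{288}{125843 \left(\frac{1}{4} \left(-8\right)\right)^{2}} = - \frac{288}{125843 \left(-2\right)^{2}} = - \frac{288}{125843 \cdot 4} = \left(- \frac{288}{125843}\right) \frac{1}{4} = - \frac{72}{125843}$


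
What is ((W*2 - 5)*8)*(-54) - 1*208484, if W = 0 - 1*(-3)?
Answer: -208916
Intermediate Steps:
W = 3 (W = 0 + 3 = 3)
((W*2 - 5)*8)*(-54) - 1*208484 = ((3*2 - 5)*8)*(-54) - 1*208484 = ((6 - 5)*8)*(-54) - 208484 = (1*8)*(-54) - 208484 = 8*(-54) - 208484 = -432 - 208484 = -208916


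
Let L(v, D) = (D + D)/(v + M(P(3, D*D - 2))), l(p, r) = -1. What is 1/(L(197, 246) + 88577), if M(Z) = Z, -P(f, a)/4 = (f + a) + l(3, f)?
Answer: 241867/21423852767 ≈ 1.1290e-5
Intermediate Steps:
P(f, a) = 4 - 4*a - 4*f (P(f, a) = -4*((f + a) - 1) = -4*((a + f) - 1) = -4*(-1 + a + f) = 4 - 4*a - 4*f)
L(v, D) = 2*D/(v - 4*D²) (L(v, D) = (D + D)/(v + (4 - 4*(D*D - 2) - 4*3)) = (2*D)/(v + (4 - 4*(D² - 2) - 12)) = (2*D)/(v + (4 - 4*(-2 + D²) - 12)) = (2*D)/(v + (4 + (8 - 4*D²) - 12)) = (2*D)/(v - 4*D²) = 2*D/(v - 4*D²))
1/(L(197, 246) + 88577) = 1/(2*246/(197 - 4*246²) + 88577) = 1/(2*246/(197 - 4*60516) + 88577) = 1/(2*246/(197 - 242064) + 88577) = 1/(2*246/(-241867) + 88577) = 1/(2*246*(-1/241867) + 88577) = 1/(-492/241867 + 88577) = 1/(21423852767/241867) = 241867/21423852767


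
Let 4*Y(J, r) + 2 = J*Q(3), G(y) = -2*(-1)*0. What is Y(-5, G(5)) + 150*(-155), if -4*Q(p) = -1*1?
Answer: -372013/16 ≈ -23251.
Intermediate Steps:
G(y) = 0 (G(y) = 2*0 = 0)
Q(p) = ¼ (Q(p) = -(-1)/4 = -¼*(-1) = ¼)
Y(J, r) = -½ + J/16 (Y(J, r) = -½ + (J*(¼))/4 = -½ + (J/4)/4 = -½ + J/16)
Y(-5, G(5)) + 150*(-155) = (-½ + (1/16)*(-5)) + 150*(-155) = (-½ - 5/16) - 23250 = -13/16 - 23250 = -372013/16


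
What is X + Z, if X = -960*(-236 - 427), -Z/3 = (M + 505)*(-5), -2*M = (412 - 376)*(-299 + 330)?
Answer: 635685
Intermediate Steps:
M = -558 (M = -(412 - 376)*(-299 + 330)/2 = -18*31 = -½*1116 = -558)
Z = -795 (Z = -3*(-558 + 505)*(-5) = -(-159)*(-5) = -3*265 = -795)
X = 636480 (X = -960*(-663) = 636480)
X + Z = 636480 - 795 = 635685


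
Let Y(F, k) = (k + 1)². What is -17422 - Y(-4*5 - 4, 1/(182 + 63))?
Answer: -1045816066/60025 ≈ -17423.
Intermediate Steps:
Y(F, k) = (1 + k)²
-17422 - Y(-4*5 - 4, 1/(182 + 63)) = -17422 - (1 + 1/(182 + 63))² = -17422 - (1 + 1/245)² = -17422 - (246/245)² = -17422 - 1*60516/60025 = -17422 - 60516/60025 = -1045816066/60025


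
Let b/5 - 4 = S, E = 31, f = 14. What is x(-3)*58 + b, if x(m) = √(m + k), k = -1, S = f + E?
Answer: 245 + 116*I ≈ 245.0 + 116.0*I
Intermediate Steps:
S = 45 (S = 14 + 31 = 45)
b = 245 (b = 20 + 5*45 = 20 + 225 = 245)
x(m) = √(-1 + m) (x(m) = √(m - 1) = √(-1 + m))
x(-3)*58 + b = √(-1 - 3)*58 + 245 = √(-4)*58 + 245 = (2*I)*58 + 245 = 116*I + 245 = 245 + 116*I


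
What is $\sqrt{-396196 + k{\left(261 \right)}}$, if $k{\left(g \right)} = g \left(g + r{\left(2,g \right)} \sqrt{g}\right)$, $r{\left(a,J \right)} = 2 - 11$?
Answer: $\sqrt{-328075 - 7047 \sqrt{29}} \approx 605.0 i$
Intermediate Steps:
$r{\left(a,J \right)} = -9$
$k{\left(g \right)} = g \left(g - 9 \sqrt{g}\right)$
$\sqrt{-396196 + k{\left(261 \right)}} = \sqrt{-396196 + \left(261^{2} - 9 \cdot 261^{\frac{3}{2}}\right)} = \sqrt{-396196 + \left(68121 - 9 \cdot 783 \sqrt{29}\right)} = \sqrt{-396196 + \left(68121 - 7047 \sqrt{29}\right)} = \sqrt{-328075 - 7047 \sqrt{29}}$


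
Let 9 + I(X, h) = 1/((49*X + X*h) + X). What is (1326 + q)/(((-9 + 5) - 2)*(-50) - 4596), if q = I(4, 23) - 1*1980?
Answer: 193595/1254432 ≈ 0.15433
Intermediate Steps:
I(X, h) = -9 + 1/(50*X + X*h) (I(X, h) = -9 + 1/((49*X + X*h) + X) = -9 + 1/(50*X + X*h))
q = -580787/292 (q = (1 - 450*4 - 9*4*23)/(4*(50 + 23)) - 1*1980 = (¼)*(1 - 1800 - 828)/73 - 1980 = (¼)*(1/73)*(-2627) - 1980 = -2627/292 - 1980 = -580787/292 ≈ -1989.0)
(1326 + q)/(((-9 + 5) - 2)*(-50) - 4596) = (1326 - 580787/292)/(((-9 + 5) - 2)*(-50) - 4596) = -193595/(292*((-4 - 2)*(-50) - 4596)) = -193595/(292*(-6*(-50) - 4596)) = -193595/(292*(300 - 4596)) = -193595/292/(-4296) = -193595/292*(-1/4296) = 193595/1254432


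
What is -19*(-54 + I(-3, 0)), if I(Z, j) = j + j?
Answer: 1026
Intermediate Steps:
I(Z, j) = 2*j
-19*(-54 + I(-3, 0)) = -19*(-54 + 2*0) = -19*(-54 + 0) = -19*(-54) = 1026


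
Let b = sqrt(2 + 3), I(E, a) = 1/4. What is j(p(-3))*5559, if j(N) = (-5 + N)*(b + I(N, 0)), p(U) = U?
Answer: -11118 - 44472*sqrt(5) ≈ -1.1056e+5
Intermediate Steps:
I(E, a) = 1/4
b = sqrt(5) ≈ 2.2361
j(N) = (-5 + N)*(1/4 + sqrt(5)) (j(N) = (-5 + N)*(sqrt(5) + 1/4) = (-5 + N)*(1/4 + sqrt(5)))
j(p(-3))*5559 = (-5/4 - 5*sqrt(5) + (1/4)*(-3) - 3*sqrt(5))*5559 = (-5/4 - 5*sqrt(5) - 3/4 - 3*sqrt(5))*5559 = (-2 - 8*sqrt(5))*5559 = -11118 - 44472*sqrt(5)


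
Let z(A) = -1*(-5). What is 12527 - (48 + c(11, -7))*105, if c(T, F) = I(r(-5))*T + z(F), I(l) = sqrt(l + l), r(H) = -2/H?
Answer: 6962 - 462*sqrt(5) ≈ 5928.9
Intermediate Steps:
I(l) = sqrt(2)*sqrt(l) (I(l) = sqrt(2*l) = sqrt(2)*sqrt(l))
z(A) = 5
c(T, F) = 5 + 2*T*sqrt(5)/5 (c(T, F) = (sqrt(2)*sqrt(-2/(-5)))*T + 5 = (sqrt(2)*sqrt(-2*(-1/5)))*T + 5 = (sqrt(2)*sqrt(2/5))*T + 5 = (sqrt(2)*(sqrt(10)/5))*T + 5 = (2*sqrt(5)/5)*T + 5 = 2*T*sqrt(5)/5 + 5 = 5 + 2*T*sqrt(5)/5)
12527 - (48 + c(11, -7))*105 = 12527 - (48 + (5 + (2/5)*11*sqrt(5)))*105 = 12527 - (48 + (5 + 22*sqrt(5)/5))*105 = 12527 - (53 + 22*sqrt(5)/5)*105 = 12527 - (5565 + 462*sqrt(5)) = 12527 + (-5565 - 462*sqrt(5)) = 6962 - 462*sqrt(5)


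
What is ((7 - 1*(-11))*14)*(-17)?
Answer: -4284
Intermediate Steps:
((7 - 1*(-11))*14)*(-17) = ((7 + 11)*14)*(-17) = (18*14)*(-17) = 252*(-17) = -4284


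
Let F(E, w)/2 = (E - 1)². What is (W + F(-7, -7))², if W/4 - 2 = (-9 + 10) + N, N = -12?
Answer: 8464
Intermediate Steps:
F(E, w) = 2*(-1 + E)² (F(E, w) = 2*(E - 1)² = 2*(-1 + E)²)
W = -36 (W = 8 + 4*((-9 + 10) - 12) = 8 + 4*(1 - 12) = 8 + 4*(-11) = 8 - 44 = -36)
(W + F(-7, -7))² = (-36 + 2*(-1 - 7)²)² = (-36 + 2*(-8)²)² = (-36 + 2*64)² = (-36 + 128)² = 92² = 8464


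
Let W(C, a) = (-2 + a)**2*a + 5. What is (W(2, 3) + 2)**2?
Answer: 100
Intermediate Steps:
W(C, a) = 5 + a*(-2 + a)**2 (W(C, a) = a*(-2 + a)**2 + 5 = 5 + a*(-2 + a)**2)
(W(2, 3) + 2)**2 = ((5 + 3*(-2 + 3)**2) + 2)**2 = ((5 + 3*1**2) + 2)**2 = ((5 + 3*1) + 2)**2 = ((5 + 3) + 2)**2 = (8 + 2)**2 = 10**2 = 100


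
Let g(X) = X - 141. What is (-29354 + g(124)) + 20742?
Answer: -8629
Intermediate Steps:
g(X) = -141 + X
(-29354 + g(124)) + 20742 = (-29354 + (-141 + 124)) + 20742 = (-29354 - 17) + 20742 = -29371 + 20742 = -8629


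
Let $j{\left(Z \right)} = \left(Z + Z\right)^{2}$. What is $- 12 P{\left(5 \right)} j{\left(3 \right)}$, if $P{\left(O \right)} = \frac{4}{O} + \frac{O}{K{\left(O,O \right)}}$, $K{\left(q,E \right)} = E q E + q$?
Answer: $- \frac{23544}{65} \approx -362.22$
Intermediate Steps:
$K{\left(q,E \right)} = q + q E^{2}$ ($K{\left(q,E \right)} = q E^{2} + q = q + q E^{2}$)
$j{\left(Z \right)} = 4 Z^{2}$ ($j{\left(Z \right)} = \left(2 Z\right)^{2} = 4 Z^{2}$)
$P{\left(O \right)} = \frac{1}{1 + O^{2}} + \frac{4}{O}$ ($P{\left(O \right)} = \frac{4}{O} + \frac{O}{O \left(1 + O^{2}\right)} = \frac{4}{O} + O \frac{1}{O \left(1 + O^{2}\right)} = \frac{4}{O} + \frac{1}{1 + O^{2}} = \frac{1}{1 + O^{2}} + \frac{4}{O}$)
$- 12 P{\left(5 \right)} j{\left(3 \right)} = - 12 \frac{4 + 5 + 4 \cdot 5^{2}}{5 + 5^{3}} \cdot 4 \cdot 3^{2} = - 12 \frac{4 + 5 + 4 \cdot 25}{5 + 125} \cdot 4 \cdot 9 = - 12 \frac{4 + 5 + 100}{130} \cdot 36 = - 12 \cdot \frac{1}{130} \cdot 109 \cdot 36 = \left(-12\right) \frac{109}{130} \cdot 36 = \left(- \frac{654}{65}\right) 36 = - \frac{23544}{65}$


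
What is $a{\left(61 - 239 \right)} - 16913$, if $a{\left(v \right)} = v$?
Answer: $-17091$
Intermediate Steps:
$a{\left(61 - 239 \right)} - 16913 = \left(61 - 239\right) - 16913 = -178 - 16913 = -17091$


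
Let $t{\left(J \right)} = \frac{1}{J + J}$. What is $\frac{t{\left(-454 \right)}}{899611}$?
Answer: $- \frac{1}{816846788} \approx -1.2242 \cdot 10^{-9}$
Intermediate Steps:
$t{\left(J \right)} = \frac{1}{2 J}$
$\frac{t{\left(-454 \right)}}{899611} = \frac{\frac{1}{2} \frac{1}{-454}}{899611} = \frac{1}{2} \left(- \frac{1}{454}\right) \frac{1}{899611} = \left(- \frac{1}{908}\right) \frac{1}{899611} = - \frac{1}{816846788}$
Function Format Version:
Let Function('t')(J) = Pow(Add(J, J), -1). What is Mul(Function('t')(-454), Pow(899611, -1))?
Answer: Rational(-1, 816846788) ≈ -1.2242e-9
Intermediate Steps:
Function('t')(J) = Mul(Rational(1, 2), Pow(J, -1)) (Function('t')(J) = Pow(Mul(2, J), -1) = Mul(Rational(1, 2), Pow(J, -1)))
Mul(Function('t')(-454), Pow(899611, -1)) = Mul(Mul(Rational(1, 2), Pow(-454, -1)), Pow(899611, -1)) = Mul(Mul(Rational(1, 2), Rational(-1, 454)), Rational(1, 899611)) = Mul(Rational(-1, 908), Rational(1, 899611)) = Rational(-1, 816846788)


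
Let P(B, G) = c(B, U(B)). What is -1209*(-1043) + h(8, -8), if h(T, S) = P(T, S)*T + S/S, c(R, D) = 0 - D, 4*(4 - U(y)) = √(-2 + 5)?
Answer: 1260956 + 2*√3 ≈ 1.2610e+6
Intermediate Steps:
U(y) = 4 - √3/4 (U(y) = 4 - √(-2 + 5)/4 = 4 - √3/4)
c(R, D) = -D
P(B, G) = -4 + √3/4 (P(B, G) = -(4 - √3/4) = -4 + √3/4)
h(T, S) = 1 + T*(-4 + √3/4) (h(T, S) = (-4 + √3/4)*T + S/S = T*(-4 + √3/4) + 1 = 1 + T*(-4 + √3/4))
-1209*(-1043) + h(8, -8) = -1209*(-1043) + (1 - ¼*8*(16 - √3)) = 1260987 + (1 + (-32 + 2*√3)) = 1260987 + (-31 + 2*√3) = 1260956 + 2*√3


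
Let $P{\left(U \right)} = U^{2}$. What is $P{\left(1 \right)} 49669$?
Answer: $49669$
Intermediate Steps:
$P{\left(1 \right)} 49669 = 1^{2} \cdot 49669 = 1 \cdot 49669 = 49669$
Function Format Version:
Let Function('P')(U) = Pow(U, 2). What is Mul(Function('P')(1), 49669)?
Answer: 49669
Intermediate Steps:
Mul(Function('P')(1), 49669) = Mul(Pow(1, 2), 49669) = Mul(1, 49669) = 49669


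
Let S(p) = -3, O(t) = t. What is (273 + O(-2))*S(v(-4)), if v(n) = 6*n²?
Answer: -813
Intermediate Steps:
(273 + O(-2))*S(v(-4)) = (273 - 2)*(-3) = 271*(-3) = -813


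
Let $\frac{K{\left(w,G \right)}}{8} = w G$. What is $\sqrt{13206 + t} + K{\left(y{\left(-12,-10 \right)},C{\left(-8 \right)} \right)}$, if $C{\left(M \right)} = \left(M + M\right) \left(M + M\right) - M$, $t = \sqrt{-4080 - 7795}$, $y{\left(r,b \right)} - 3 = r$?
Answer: $-19008 + \sqrt{13206 + 25 i \sqrt{19}} \approx -18893.0 + 0.47413 i$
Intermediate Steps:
$y{\left(r,b \right)} = 3 + r$
$t = 25 i \sqrt{19}$ ($t = \sqrt{-11875} = 25 i \sqrt{19} \approx 108.97 i$)
$C{\left(M \right)} = - M + 4 M^{2}$ ($C{\left(M \right)} = 2 M 2 M - M = 4 M^{2} - M = - M + 4 M^{2}$)
$K{\left(w,G \right)} = 8 G w$ ($K{\left(w,G \right)} = 8 w G = 8 G w$)
$\sqrt{13206 + t} + K{\left(y{\left(-12,-10 \right)},C{\left(-8 \right)} \right)} = \sqrt{13206 + 25 i \sqrt{19}} + 8 \left(- 8 \left(-1 + 4 \left(-8\right)\right)\right) \left(3 - 12\right) = \sqrt{13206 + 25 i \sqrt{19}} + 8 \left(- 8 \left(-1 - 32\right)\right) \left(-9\right) = \sqrt{13206 + 25 i \sqrt{19}} + 8 \left(\left(-8\right) \left(-33\right)\right) \left(-9\right) = \sqrt{13206 + 25 i \sqrt{19}} + 8 \cdot 264 \left(-9\right) = \sqrt{13206 + 25 i \sqrt{19}} - 19008 = -19008 + \sqrt{13206 + 25 i \sqrt{19}}$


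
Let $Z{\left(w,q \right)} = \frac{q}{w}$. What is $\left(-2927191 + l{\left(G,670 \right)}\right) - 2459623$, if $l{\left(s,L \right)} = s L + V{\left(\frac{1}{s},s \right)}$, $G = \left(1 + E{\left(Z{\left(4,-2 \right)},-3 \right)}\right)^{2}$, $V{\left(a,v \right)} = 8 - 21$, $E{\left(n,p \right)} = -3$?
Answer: $-5384147$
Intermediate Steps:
$V{\left(a,v \right)} = -13$ ($V{\left(a,v \right)} = 8 - 21 = -13$)
$G = 4$ ($G = \left(1 - 3\right)^{2} = \left(-2\right)^{2} = 4$)
$l{\left(s,L \right)} = -13 + L s$ ($l{\left(s,L \right)} = s L - 13 = L s - 13 = -13 + L s$)
$\left(-2927191 + l{\left(G,670 \right)}\right) - 2459623 = \left(-2927191 + \left(-13 + 670 \cdot 4\right)\right) - 2459623 = \left(-2927191 + \left(-13 + 2680\right)\right) - 2459623 = \left(-2927191 + 2667\right) - 2459623 = -2924524 - 2459623 = -5384147$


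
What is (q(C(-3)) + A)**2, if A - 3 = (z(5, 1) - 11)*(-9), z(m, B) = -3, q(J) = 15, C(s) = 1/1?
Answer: 20736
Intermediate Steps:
C(s) = 1
A = 129 (A = 3 + (-3 - 11)*(-9) = 3 - 14*(-9) = 3 + 126 = 129)
(q(C(-3)) + A)**2 = (15 + 129)**2 = 144**2 = 20736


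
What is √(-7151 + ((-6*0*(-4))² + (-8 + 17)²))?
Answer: I*√7070 ≈ 84.083*I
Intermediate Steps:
√(-7151 + ((-6*0*(-4))² + (-8 + 17)²)) = √(-7151 + ((-0*(-4))² + 9²)) = √(-7151 + ((-1*0)² + 81)) = √(-7151 + (0² + 81)) = √(-7151 + (0 + 81)) = √(-7151 + 81) = √(-7070) = I*√7070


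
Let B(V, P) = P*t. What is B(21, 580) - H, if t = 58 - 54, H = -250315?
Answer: 252635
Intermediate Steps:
t = 4
B(V, P) = 4*P (B(V, P) = P*4 = 4*P)
B(21, 580) - H = 4*580 - 1*(-250315) = 2320 + 250315 = 252635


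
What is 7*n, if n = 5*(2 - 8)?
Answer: -210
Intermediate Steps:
n = -30 (n = 5*(-6) = -30)
7*n = 7*(-30) = -210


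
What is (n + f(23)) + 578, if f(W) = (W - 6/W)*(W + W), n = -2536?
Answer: -912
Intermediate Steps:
f(W) = 2*W*(W - 6/W) (f(W) = (W - 6/W)*(2*W) = 2*W*(W - 6/W))
(n + f(23)) + 578 = (-2536 + (-12 + 2*23**2)) + 578 = (-2536 + (-12 + 2*529)) + 578 = (-2536 + (-12 + 1058)) + 578 = (-2536 + 1046) + 578 = -1490 + 578 = -912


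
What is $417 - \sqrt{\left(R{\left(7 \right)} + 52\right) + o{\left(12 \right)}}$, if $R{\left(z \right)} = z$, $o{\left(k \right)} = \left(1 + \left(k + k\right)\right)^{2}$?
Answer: $417 - 6 \sqrt{19} \approx 390.85$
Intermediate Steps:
$o{\left(k \right)} = \left(1 + 2 k\right)^{2}$
$417 - \sqrt{\left(R{\left(7 \right)} + 52\right) + o{\left(12 \right)}} = 417 - \sqrt{\left(7 + 52\right) + \left(1 + 2 \cdot 12\right)^{2}} = 417 - \sqrt{59 + \left(1 + 24\right)^{2}} = 417 - \sqrt{59 + 25^{2}} = 417 - \sqrt{59 + 625} = 417 - \sqrt{684} = 417 - 6 \sqrt{19}$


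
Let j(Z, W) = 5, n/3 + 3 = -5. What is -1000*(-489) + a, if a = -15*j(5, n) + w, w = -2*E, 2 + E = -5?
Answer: 488939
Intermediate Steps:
n = -24 (n = -9 + 3*(-5) = -9 - 15 = -24)
E = -7 (E = -2 - 5 = -7)
w = 14 (w = -2*(-7) = 14)
a = -61 (a = -15*5 + 14 = -75 + 14 = -61)
-1000*(-489) + a = -1000*(-489) - 61 = 489000 - 61 = 488939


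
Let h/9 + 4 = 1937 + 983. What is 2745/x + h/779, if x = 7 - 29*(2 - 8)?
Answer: 6888519/140999 ≈ 48.855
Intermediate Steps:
x = 181 (x = 7 - 29*(-6) = 7 + 174 = 181)
h = 26244 (h = -36 + 9*(1937 + 983) = -36 + 9*2920 = -36 + 26280 = 26244)
2745/x + h/779 = 2745/181 + 26244/779 = 6888519/140999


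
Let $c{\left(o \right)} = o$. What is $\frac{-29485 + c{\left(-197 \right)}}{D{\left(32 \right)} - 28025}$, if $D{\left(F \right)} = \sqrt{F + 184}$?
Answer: $\frac{831838050}{785400409} + \frac{178092 \sqrt{6}}{785400409} \approx 1.0597$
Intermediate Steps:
$D{\left(F \right)} = \sqrt{184 + F}$
$\frac{-29485 + c{\left(-197 \right)}}{D{\left(32 \right)} - 28025} = \frac{-29485 - 197}{\sqrt{184 + 32} - 28025} = - \frac{29682}{\sqrt{216} - 28025} = - \frac{29682}{6 \sqrt{6} - 28025} = - \frac{29682}{-28025 + 6 \sqrt{6}}$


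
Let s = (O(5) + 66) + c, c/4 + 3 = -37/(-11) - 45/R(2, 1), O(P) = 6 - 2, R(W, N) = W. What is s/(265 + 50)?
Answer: -68/1155 ≈ -0.058874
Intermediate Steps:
O(P) = 4
c = -974/11 (c = -12 + 4*(-37/(-11) - 45/2) = -12 + 4*(-37*(-1/11) - 45*1/2) = -12 + 4*(37/11 - 45/2) = -12 + 4*(-421/22) = -12 - 842/11 = -974/11 ≈ -88.545)
s = -204/11 (s = (4 + 66) - 974/11 = 70 - 974/11 = -204/11 ≈ -18.545)
s/(265 + 50) = -204/(11*(265 + 50)) = -204/11/315 = -204/11*1/315 = -68/1155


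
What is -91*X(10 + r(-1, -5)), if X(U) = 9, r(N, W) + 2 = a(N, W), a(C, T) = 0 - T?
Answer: -819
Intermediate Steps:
a(C, T) = -T
r(N, W) = -2 - W
-91*X(10 + r(-1, -5)) = -91*9 = -819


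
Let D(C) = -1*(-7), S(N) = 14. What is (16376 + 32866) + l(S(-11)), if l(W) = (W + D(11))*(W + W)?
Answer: 49830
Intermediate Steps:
D(C) = 7
l(W) = 2*W*(7 + W) (l(W) = (W + 7)*(W + W) = (7 + W)*(2*W) = 2*W*(7 + W))
(16376 + 32866) + l(S(-11)) = (16376 + 32866) + 2*14*(7 + 14) = 49242 + 2*14*21 = 49242 + 588 = 49830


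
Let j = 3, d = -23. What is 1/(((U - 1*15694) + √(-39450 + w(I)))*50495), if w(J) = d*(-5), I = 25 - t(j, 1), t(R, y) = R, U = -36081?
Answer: -2071/5414457581208 - I*√39335/135361439530200 ≈ -3.8249e-10 - 1.4652e-12*I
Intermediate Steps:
I = 22 (I = 25 - 1*3 = 25 - 3 = 22)
w(J) = 115 (w(J) = -23*(-5) = 115)
1/(((U - 1*15694) + √(-39450 + w(I)))*50495) = 1/(((-36081 - 1*15694) + √(-39450 + 115))*50495) = (1/50495)/((-36081 - 15694) + √(-39335)) = (1/50495)/(-51775 + I*√39335) = 1/(50495*(-51775 + I*√39335))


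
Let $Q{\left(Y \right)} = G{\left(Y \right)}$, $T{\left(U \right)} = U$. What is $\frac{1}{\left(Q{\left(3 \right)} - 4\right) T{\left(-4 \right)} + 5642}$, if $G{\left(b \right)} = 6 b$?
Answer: $\frac{1}{5586} \approx 0.00017902$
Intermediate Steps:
$Q{\left(Y \right)} = 6 Y$
$\frac{1}{\left(Q{\left(3 \right)} - 4\right) T{\left(-4 \right)} + 5642} = \frac{1}{\left(6 \cdot 3 - 4\right) \left(-4\right) + 5642} = \frac{1}{\left(18 - 4\right) \left(-4\right) + 5642} = \frac{1}{14 \left(-4\right) + 5642} = \frac{1}{-56 + 5642} = \frac{1}{5586}$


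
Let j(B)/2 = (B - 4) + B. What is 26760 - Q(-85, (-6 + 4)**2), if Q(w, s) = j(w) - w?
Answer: 27023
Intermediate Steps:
j(B) = -8 + 4*B (j(B) = 2*((B - 4) + B) = 2*((-4 + B) + B) = 2*(-4 + 2*B) = -8 + 4*B)
Q(w, s) = -8 + 3*w (Q(w, s) = (-8 + 4*w) - w = -8 + 3*w)
26760 - Q(-85, (-6 + 4)**2) = 26760 - (-8 + 3*(-85)) = 26760 - (-8 - 255) = 26760 - 1*(-263) = 26760 + 263 = 27023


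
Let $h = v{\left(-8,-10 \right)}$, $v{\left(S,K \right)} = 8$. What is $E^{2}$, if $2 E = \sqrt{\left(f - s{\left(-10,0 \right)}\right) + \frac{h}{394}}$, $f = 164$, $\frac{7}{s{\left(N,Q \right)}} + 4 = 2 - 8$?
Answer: $\frac{324499}{7880} \approx 41.18$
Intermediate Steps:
$s{\left(N,Q \right)} = - \frac{7}{10}$ ($s{\left(N,Q \right)} = \frac{7}{-4 + \left(2 - 8\right)} = \frac{7}{-4 - 6} = \frac{7}{-10} = 7 \left(- \frac{1}{10}\right) = - \frac{7}{10}$)
$h = 8$
$E = \frac{\sqrt{639263030}}{3940}$ ($E = \frac{\sqrt{\left(164 - - \frac{7}{10}\right) + \frac{8}{394}}}{2} = \frac{\sqrt{\left(164 + \frac{7}{10}\right) + 8 \cdot \frac{1}{394}}}{2} = \frac{\sqrt{\frac{1647}{10} + \frac{4}{197}}}{2} = \frac{\sqrt{\frac{324499}{1970}}}{2} = \frac{\frac{1}{1970} \sqrt{639263030}}{2} = \frac{\sqrt{639263030}}{3940} \approx 6.4172$)
$E^{2} = \left(\frac{\sqrt{639263030}}{3940}\right)^{2} = \frac{324499}{7880}$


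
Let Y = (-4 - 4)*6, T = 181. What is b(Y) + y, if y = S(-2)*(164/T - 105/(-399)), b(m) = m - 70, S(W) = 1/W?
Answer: -815625/6878 ≈ -118.58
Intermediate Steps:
Y = -48 (Y = -8*6 = -48)
b(m) = -70 + m
y = -4021/6878 (y = (164/181 - 105/(-399))/(-2) = -(164*(1/181) - 105*(-1/399))/2 = -(164/181 + 5/19)/2 = -½*4021/3439 = -4021/6878 ≈ -0.58462)
b(Y) + y = (-70 - 48) - 4021/6878 = -118 - 4021/6878 = -815625/6878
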